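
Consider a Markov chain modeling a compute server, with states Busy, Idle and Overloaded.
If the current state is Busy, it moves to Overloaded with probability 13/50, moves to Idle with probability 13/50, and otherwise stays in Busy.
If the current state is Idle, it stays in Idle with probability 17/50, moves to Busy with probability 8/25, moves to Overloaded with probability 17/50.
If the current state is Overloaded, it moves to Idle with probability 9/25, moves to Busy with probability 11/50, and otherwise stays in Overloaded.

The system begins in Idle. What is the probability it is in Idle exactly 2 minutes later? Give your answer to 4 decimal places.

Sum over the intermediate state after 1 minute:
P = P(Idle→Busy)·P(Busy→Idle) + P(Idle→Idle)·P(Idle→Idle) + P(Idle→Overloaded)·P(Overloaded→Idle)
  = 0.32×0.26 + 0.34×0.34 + 0.34×0.36
  = 0.0832 + 0.1156 + 0.1224 = 0.3212

0.3212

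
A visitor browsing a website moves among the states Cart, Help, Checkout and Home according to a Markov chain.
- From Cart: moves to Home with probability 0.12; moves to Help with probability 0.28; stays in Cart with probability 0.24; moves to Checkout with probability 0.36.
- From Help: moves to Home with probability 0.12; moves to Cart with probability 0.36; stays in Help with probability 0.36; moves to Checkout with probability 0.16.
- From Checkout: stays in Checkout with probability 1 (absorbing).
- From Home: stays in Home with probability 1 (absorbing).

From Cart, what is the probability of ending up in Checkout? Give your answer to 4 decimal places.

Let h(s) be the probability of absorption at Checkout starting from transient state s. Then h(Checkout) = 1 and h(Home) = 0. By first-step analysis:
h(Cart) = 0.24·h(Cart) + 0.28·h(Help) + 0.36·1 + 0.12·0
h(Help) = 0.36·h(Cart) + 0.36·h(Help) + 0.16·1 + 0.12·0
Solving: h(Cart) = 0.7137, h(Help) = 0.6515.
Starting from Cart, the probability is 0.7137.

0.7137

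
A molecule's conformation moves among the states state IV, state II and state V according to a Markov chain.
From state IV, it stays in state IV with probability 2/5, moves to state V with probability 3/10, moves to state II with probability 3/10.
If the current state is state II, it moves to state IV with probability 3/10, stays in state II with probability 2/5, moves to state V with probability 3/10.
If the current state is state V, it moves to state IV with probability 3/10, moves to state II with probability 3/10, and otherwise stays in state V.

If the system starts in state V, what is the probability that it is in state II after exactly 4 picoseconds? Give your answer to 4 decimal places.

Propagate the distribution vector 4 picoseconds from state V.
After 0 picoseconds: (0.0000, 0.0000, 1.0000)
After 1 picosecond: (0.3000, 0.3000, 0.4000)
After 2 picoseconds: (0.3300, 0.3300, 0.3400)
After 3 picoseconds: (0.3330, 0.3330, 0.3340)
After 4 picoseconds: (0.3333, 0.3333, 0.3334)
P(in state II after 4 picoseconds) = 0.3333

0.3333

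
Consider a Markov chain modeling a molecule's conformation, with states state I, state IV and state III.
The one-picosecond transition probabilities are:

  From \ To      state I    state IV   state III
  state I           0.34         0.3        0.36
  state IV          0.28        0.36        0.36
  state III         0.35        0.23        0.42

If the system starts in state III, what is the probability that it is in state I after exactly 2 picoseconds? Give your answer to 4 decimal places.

0.3304

Sum over the intermediate state after 1 picosecond:
P = P(state III→state I)·P(state I→state I) + P(state III→state IV)·P(state IV→state I) + P(state III→state III)·P(state III→state I)
  = 0.35×0.34 + 0.23×0.28 + 0.42×0.35
  = 0.1190 + 0.0644 + 0.1470 = 0.3304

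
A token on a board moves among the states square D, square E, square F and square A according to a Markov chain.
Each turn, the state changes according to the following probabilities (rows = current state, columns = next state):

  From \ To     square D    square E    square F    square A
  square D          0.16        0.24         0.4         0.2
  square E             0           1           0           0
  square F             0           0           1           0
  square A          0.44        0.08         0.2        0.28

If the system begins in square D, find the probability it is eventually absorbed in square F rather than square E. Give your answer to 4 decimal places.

Let h(s) be the probability of absorption at square F starting from transient state s. Then h(square F) = 1 and h(square E) = 0. By first-step analysis:
h(square D) = 0.16·h(square D) + 0.24·0 + 0.4·1 + 0.2·h(square A)
h(square A) = 0.44·h(square D) + 0.08·0 + 0.2·1 + 0.28·h(square A)
Solving: h(square D) = 0.6347, h(square A) = 0.6656.
Starting from square D, the probability is 0.6347.

0.6347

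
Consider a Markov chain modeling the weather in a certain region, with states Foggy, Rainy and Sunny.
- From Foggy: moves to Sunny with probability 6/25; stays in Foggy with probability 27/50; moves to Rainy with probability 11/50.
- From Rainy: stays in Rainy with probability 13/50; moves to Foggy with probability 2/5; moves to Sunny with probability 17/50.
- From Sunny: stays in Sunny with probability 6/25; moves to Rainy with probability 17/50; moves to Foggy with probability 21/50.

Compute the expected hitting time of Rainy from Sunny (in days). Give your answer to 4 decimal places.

Let t(s) be the expected number of days to first reach Rainy from state s, with t(Rainy) = 0. Conditioning on the first day:
t(Foggy) = 1 + 0.54·t(Foggy) + 0.24·t(Sunny)
t(Sunny) = 1 + 0.42·t(Foggy) + 0.24·t(Sunny)
Solving: t(Foggy) = 4.0193, t(Sunny) = 3.5370.
Expected days from Sunny to Rainy: 3.5370.

3.5370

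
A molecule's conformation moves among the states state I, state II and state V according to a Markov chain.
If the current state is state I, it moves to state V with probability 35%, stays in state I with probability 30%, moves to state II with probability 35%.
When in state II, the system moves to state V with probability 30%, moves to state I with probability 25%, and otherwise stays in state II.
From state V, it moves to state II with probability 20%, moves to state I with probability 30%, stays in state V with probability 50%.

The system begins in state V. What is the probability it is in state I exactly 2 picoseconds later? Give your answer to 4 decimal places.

Sum over the intermediate state after 1 picosecond:
P = P(state V→state I)·P(state I→state I) + P(state V→state II)·P(state II→state I) + P(state V→state V)·P(state V→state I)
  = 0.3×0.3 + 0.2×0.25 + 0.5×0.3
  = 0.0900 + 0.0500 + 0.1500 = 0.2900

0.2900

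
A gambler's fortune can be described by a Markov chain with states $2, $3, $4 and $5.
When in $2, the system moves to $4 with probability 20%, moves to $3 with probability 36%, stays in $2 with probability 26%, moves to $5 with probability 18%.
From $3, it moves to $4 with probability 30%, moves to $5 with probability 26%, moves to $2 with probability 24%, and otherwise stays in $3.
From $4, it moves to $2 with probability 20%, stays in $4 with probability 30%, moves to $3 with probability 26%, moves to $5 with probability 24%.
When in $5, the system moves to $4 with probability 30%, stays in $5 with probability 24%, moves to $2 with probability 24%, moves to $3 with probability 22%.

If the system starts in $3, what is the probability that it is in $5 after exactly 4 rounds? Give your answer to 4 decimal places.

0.2312

Propagate the distribution vector 4 rounds from $3.
After 0 rounds: (0.0000, 1.0000, 0.0000, 0.0000)
After 1 round: (0.2400, 0.2000, 0.3000, 0.2600)
After 2 rounds: (0.2328, 0.2616, 0.2760, 0.2296)
After 3 rounds: (0.2336, 0.2584, 0.2767, 0.2313)
After 4 rounds: (0.2336, 0.2586, 0.2766, 0.2312)
P(in $5 after 4 rounds) = 0.2312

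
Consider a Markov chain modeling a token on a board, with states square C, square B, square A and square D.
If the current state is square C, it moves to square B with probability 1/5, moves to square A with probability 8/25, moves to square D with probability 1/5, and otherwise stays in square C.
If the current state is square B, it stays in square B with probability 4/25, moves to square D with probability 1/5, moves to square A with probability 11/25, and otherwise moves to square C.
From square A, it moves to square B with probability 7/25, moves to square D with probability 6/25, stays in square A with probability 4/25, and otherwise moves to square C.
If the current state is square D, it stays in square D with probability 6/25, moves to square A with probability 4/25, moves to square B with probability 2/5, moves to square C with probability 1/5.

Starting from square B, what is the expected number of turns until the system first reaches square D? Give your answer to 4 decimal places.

Let t(s) be the expected number of turns to first reach square D from state s, with t(square D) = 0. Conditioning on the first turn:
t(square C) = 1 + 0.28·t(square C) + 0.2·t(square B) + 0.32·t(square A)
t(square B) = 1 + 0.2·t(square C) + 0.16·t(square B) + 0.44·t(square A)
t(square A) = 1 + 0.32·t(square C) + 0.28·t(square B) + 0.16·t(square A)
Solving: t(square C) = 4.7186, t(square B) = 4.6997, t(square A) = 4.5546.
Expected turns from square B to square D: 4.6997.

4.6997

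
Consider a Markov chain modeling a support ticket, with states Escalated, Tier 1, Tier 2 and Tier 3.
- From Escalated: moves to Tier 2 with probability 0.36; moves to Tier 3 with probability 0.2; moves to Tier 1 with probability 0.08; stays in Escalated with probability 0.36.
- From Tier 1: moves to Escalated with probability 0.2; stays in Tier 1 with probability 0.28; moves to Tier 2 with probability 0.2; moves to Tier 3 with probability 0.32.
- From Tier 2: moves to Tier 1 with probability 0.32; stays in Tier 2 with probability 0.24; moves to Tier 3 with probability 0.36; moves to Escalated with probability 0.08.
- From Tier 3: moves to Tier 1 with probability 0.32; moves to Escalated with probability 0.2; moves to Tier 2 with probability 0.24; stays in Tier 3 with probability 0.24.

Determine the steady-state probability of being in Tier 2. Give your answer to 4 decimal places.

0.2538

Let the stationary distribution be π with π = πP and π_1 + π_2 + π_3 + π_4 = 1.
π_1 = 0.36·π_1 + 0.2·π_2 + 0.08·π_3 + 0.2·π_4
π_2 = 0.08·π_1 + 0.28·π_2 + 0.32·π_3 + 0.32·π_4
π_3 = 0.36·π_1 + 0.2·π_2 + 0.24·π_3 + 0.24·π_4
Solving with the normalization constraint gives π = (0.2018, 0.2611, 0.2538, 0.2833).
So the stationary probability of Tier 2 is 0.2538.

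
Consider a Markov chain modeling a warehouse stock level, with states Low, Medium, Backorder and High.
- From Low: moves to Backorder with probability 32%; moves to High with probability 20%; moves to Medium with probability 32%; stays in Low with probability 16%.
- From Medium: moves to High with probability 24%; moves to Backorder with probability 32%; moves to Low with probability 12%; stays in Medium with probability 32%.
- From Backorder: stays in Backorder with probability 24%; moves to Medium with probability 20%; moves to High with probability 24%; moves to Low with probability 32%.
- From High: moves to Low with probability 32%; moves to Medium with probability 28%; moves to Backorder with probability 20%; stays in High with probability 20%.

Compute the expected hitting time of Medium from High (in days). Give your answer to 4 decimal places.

3.6818

Let t(s) be the expected number of days to first reach Medium from state s, with t(Medium) = 0. Conditioning on the first day:
t(Low) = 1 + 0.16·t(Low) + 0.32·t(Backorder) + 0.2·t(High)
t(Backorder) = 1 + 0.32·t(Low) + 0.24·t(Backorder) + 0.24·t(High)
t(High) = 1 + 0.32·t(Low) + 0.2·t(Backorder) + 0.2·t(High)
Solving: t(Low) = 3.5865, t(Backorder) = 3.9886, t(High) = 3.6818.
Expected days from High to Medium: 3.6818.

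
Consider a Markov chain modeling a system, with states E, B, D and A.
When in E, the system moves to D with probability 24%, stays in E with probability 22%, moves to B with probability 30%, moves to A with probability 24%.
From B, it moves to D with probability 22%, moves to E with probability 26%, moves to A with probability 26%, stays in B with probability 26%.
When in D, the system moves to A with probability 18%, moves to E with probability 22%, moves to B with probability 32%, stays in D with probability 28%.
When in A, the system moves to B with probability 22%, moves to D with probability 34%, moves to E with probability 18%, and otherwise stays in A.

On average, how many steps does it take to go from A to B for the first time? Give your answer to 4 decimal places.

Let t(s) be the expected number of steps to first reach B from state s, with t(B) = 0. Conditioning on the first step:
t(E) = 1 + 0.22·t(E) + 0.24·t(D) + 0.24·t(A)
t(D) = 1 + 0.22·t(E) + 0.28·t(D) + 0.18·t(A)
t(A) = 1 + 0.18·t(E) + 0.34·t(D) + 0.26·t(A)
Solving: t(E) = 3.4816, t(D) = 3.3919, t(A) = 3.7567.
Expected steps from A to B: 3.7567.

3.7567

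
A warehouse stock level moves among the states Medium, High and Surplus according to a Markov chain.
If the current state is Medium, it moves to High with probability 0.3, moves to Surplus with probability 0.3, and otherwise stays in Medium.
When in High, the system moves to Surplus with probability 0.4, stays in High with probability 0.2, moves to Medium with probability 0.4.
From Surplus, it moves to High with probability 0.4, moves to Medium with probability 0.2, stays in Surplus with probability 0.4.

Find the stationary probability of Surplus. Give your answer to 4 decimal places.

0.3673

Let the stationary distribution be π with π = πP and π_1 + π_2 + π_3 = 1.
π_1 = 0.4·π_1 + 0.4·π_2 + 0.2·π_3
π_2 = 0.3·π_1 + 0.2·π_2 + 0.4·π_3
Solving with the normalization constraint gives π = (0.3265, 0.3061, 0.3673).
So the stationary probability of Surplus is 0.3673.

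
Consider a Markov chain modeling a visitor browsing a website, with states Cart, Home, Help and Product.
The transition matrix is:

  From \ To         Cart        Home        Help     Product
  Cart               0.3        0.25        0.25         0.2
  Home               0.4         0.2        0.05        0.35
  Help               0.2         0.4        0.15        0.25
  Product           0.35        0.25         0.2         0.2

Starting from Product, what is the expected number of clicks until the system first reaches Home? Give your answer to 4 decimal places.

3.5620

Let t(s) be the expected number of clicks to first reach Home from state s, with t(Home) = 0. Conditioning on the first click:
t(Cart) = 1 + 0.3·t(Cart) + 0.25·t(Help) + 0.2·t(Product)
t(Help) = 1 + 0.2·t(Cart) + 0.15·t(Help) + 0.25·t(Product)
t(Product) = 1 + 0.35·t(Cart) + 0.2·t(Help) + 0.2·t(Product)
Solving: t(Cart) = 3.5379, t(Help) = 3.0566, t(Product) = 3.5620.
Expected clicks from Product to Home: 3.5620.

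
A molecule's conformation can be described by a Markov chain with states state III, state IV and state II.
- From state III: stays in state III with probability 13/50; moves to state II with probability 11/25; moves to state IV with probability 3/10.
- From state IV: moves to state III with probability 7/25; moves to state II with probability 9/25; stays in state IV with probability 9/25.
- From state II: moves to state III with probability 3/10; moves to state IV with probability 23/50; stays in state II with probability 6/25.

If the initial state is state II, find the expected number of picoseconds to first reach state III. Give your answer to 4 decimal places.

Let t(s) be the expected number of picoseconds to first reach state III from state s, with t(state III) = 0. Conditioning on the first picosecond:
t(state IV) = 1 + 0.36·t(state IV) + 0.36·t(state II)
t(state II) = 1 + 0.46·t(state IV) + 0.24·t(state II)
Solving: t(state IV) = 3.4913, t(state II) = 3.4289.
Expected picoseconds from state II to state III: 3.4289.

3.4289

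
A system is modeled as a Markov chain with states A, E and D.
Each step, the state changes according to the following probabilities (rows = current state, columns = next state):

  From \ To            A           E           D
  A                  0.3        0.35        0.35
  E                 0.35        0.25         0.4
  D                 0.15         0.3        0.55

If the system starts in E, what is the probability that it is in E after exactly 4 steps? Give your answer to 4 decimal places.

0.2976

Propagate the distribution vector 4 steps from E.
After 0 steps: (0.0000, 1.0000, 0.0000)
After 1 step: (0.3500, 0.2500, 0.4000)
After 2 steps: (0.2525, 0.3050, 0.4425)
After 3 steps: (0.2489, 0.2974, 0.4538)
After 4 steps: (0.2468, 0.2976, 0.4556)
P(in E after 4 steps) = 0.2976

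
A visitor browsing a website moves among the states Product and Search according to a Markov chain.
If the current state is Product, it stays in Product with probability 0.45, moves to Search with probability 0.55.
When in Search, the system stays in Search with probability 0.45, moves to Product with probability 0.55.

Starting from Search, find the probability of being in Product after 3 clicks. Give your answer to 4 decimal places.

Propagate the distribution vector 3 clicks from Search.
After 0 clicks: (0.0000, 1.0000)
After 1 click: (0.5500, 0.4500)
After 2 clicks: (0.4950, 0.5050)
After 3 clicks: (0.5005, 0.4995)
P(in Product after 3 clicks) = 0.5005

0.5005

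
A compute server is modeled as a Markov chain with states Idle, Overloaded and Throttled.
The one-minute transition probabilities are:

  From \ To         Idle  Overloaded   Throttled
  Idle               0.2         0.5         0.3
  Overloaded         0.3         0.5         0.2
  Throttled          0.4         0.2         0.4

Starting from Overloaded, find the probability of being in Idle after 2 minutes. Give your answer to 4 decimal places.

Sum over the intermediate state after 1 minute:
P = P(Overloaded→Idle)·P(Idle→Idle) + P(Overloaded→Overloaded)·P(Overloaded→Idle) + P(Overloaded→Throttled)·P(Throttled→Idle)
  = 0.3×0.2 + 0.5×0.3 + 0.2×0.4
  = 0.0600 + 0.1500 + 0.0800 = 0.2900

0.2900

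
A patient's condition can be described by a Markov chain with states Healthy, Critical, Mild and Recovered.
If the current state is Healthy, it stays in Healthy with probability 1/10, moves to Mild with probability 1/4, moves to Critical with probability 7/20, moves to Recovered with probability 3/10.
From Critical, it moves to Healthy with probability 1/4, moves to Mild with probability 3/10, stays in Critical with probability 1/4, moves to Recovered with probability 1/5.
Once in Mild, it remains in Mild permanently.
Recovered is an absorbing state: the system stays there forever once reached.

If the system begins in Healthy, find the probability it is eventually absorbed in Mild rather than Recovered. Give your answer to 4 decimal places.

0.4979

Let h(s) be the probability of absorption at Mild starting from transient state s. Then h(Mild) = 1 and h(Recovered) = 0. By first-step analysis:
h(Healthy) = 0.1·h(Healthy) + 0.35·h(Critical) + 0.25·1 + 0.3·0
h(Critical) = 0.25·h(Healthy) + 0.25·h(Critical) + 0.3·1 + 0.2·0
Solving: h(Healthy) = 0.4979, h(Critical) = 0.5660.
Starting from Healthy, the probability is 0.4979.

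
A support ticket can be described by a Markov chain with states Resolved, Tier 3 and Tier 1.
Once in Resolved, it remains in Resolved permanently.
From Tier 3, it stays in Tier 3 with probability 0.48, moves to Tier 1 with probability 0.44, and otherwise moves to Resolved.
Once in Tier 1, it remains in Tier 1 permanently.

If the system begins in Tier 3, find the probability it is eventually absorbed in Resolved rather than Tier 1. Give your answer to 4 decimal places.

0.1538

Let h(s) be the probability of absorption at Resolved starting from transient state s. Then h(Resolved) = 1 and h(Tier 1) = 0. By first-step analysis:
h(Tier 3) = 0.08·1 + 0.48·h(Tier 3) + 0.44·0
Solving: h(Tier 3) = 0.1538.
Starting from Tier 3, the probability is 0.1538.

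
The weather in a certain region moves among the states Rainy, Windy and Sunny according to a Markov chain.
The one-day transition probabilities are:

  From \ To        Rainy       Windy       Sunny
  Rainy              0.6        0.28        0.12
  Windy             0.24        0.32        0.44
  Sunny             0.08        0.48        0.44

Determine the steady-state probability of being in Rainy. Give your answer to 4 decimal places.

Let the stationary distribution be π with π = πP and π_1 + π_2 + π_3 = 1.
π_1 = 0.6·π_1 + 0.24·π_2 + 0.08·π_3
π_2 = 0.28·π_1 + 0.32·π_2 + 0.48·π_3
Solving with the normalization constraint gives π = (0.2880, 0.3641, 0.3478).
So the stationary probability of Rainy is 0.2880.

0.2880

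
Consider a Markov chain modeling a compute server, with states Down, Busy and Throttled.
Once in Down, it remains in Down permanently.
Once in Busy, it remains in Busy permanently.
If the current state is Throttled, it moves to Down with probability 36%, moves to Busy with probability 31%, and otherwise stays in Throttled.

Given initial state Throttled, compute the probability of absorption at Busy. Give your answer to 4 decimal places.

0.4627

Let h(s) be the probability of absorption at Busy starting from transient state s. Then h(Busy) = 1 and h(Down) = 0. By first-step analysis:
h(Throttled) = 0.36·0 + 0.31·1 + 0.33·h(Throttled)
Solving: h(Throttled) = 0.4627.
Starting from Throttled, the probability is 0.4627.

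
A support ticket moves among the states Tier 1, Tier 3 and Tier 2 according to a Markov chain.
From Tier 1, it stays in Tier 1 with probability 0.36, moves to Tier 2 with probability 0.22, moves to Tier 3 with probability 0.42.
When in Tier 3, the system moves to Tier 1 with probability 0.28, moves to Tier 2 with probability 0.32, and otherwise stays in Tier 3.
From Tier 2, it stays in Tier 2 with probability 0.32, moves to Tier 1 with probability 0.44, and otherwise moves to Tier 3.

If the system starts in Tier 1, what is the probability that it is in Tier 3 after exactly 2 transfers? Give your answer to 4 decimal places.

Sum over the intermediate state after 1 transfer:
P = P(Tier 1→Tier 1)·P(Tier 1→Tier 3) + P(Tier 1→Tier 3)·P(Tier 3→Tier 3) + P(Tier 1→Tier 2)·P(Tier 2→Tier 3)
  = 0.36×0.42 + 0.42×0.4 + 0.22×0.24
  = 0.1512 + 0.1680 + 0.0528 = 0.3720

0.3720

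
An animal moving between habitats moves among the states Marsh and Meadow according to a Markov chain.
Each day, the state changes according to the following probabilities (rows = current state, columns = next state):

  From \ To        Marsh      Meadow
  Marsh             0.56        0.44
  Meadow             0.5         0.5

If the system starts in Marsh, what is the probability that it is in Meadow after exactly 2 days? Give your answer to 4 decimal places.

0.4664

Sum over the intermediate state after 1 day:
P = P(Marsh→Marsh)·P(Marsh→Meadow) + P(Marsh→Meadow)·P(Meadow→Meadow)
  = 0.56×0.44 + 0.44×0.5
  = 0.2464 + 0.2200 = 0.4664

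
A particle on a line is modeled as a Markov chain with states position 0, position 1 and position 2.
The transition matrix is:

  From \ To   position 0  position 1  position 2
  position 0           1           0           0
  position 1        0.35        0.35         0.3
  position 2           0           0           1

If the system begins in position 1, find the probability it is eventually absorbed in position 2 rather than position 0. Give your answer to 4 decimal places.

Let h(s) be the probability of absorption at position 2 starting from transient state s. Then h(position 2) = 1 and h(position 0) = 0. By first-step analysis:
h(position 1) = 0.35·0 + 0.35·h(position 1) + 0.3·1
Solving: h(position 1) = 0.4615.
Starting from position 1, the probability is 0.4615.

0.4615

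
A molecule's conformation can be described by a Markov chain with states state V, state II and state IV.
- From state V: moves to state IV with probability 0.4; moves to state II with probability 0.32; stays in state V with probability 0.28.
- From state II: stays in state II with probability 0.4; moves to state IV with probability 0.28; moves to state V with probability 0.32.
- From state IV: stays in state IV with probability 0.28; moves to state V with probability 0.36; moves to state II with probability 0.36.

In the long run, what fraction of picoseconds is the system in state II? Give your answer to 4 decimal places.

Let the stationary distribution be π with π = πP and π_1 + π_2 + π_3 = 1.
π_1 = 0.28·π_1 + 0.32·π_2 + 0.36·π_3
π_2 = 0.32·π_1 + 0.4·π_2 + 0.36·π_3
Solving with the normalization constraint gives π = (0.3199, 0.3617, 0.3184).
So the stationary probability of state II is 0.3617.

0.3617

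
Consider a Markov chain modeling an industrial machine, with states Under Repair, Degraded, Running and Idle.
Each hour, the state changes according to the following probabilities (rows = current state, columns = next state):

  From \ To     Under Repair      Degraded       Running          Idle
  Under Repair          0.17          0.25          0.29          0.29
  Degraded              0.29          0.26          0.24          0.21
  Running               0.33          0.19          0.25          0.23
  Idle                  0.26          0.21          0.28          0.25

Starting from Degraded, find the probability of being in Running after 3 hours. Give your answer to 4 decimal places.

Propagate the distribution vector 3 hours from Degraded.
After 0 hours: (0.0000, 1.0000, 0.0000, 0.0000)
After 1 hour: (0.2900, 0.2600, 0.2400, 0.2100)
After 2 hours: (0.2585, 0.2298, 0.2653, 0.2464)
After 3 hours: (0.2622, 0.2265, 0.2654, 0.2458)
P(in Running after 3 hours) = 0.2654

0.2654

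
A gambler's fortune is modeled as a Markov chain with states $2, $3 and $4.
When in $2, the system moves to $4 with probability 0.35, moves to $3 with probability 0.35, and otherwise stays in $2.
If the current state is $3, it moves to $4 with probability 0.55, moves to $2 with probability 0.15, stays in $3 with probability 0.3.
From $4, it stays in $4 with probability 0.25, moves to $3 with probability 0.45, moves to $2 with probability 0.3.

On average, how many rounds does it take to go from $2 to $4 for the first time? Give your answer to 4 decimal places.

2.4000

Let t(s) be the expected number of rounds to first reach $4 from state s, with t($4) = 0. Conditioning on the first round:
t($2) = 1 + 0.3·t($2) + 0.35·t($3)
t($3) = 1 + 0.15·t($2) + 0.3·t($3)
Solving: t($2) = 2.4000, t($3) = 1.9429.
Expected rounds from $2 to $4: 2.4000.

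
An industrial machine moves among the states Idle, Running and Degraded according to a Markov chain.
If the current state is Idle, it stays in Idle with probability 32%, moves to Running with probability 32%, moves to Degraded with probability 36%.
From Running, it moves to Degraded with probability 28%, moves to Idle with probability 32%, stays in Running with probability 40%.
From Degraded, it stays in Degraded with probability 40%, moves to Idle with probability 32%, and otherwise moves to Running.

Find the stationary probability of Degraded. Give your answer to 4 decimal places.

0.3473

Let the stationary distribution be π with π = πP and π_1 + π_2 + π_3 = 1.
π_1 = 0.32·π_1 + 0.32·π_2 + 0.32·π_3
π_2 = 0.32·π_1 + 0.4·π_2 + 0.28·π_3
Solving with the normalization constraint gives π = (0.3200, 0.3327, 0.3473).
So the stationary probability of Degraded is 0.3473.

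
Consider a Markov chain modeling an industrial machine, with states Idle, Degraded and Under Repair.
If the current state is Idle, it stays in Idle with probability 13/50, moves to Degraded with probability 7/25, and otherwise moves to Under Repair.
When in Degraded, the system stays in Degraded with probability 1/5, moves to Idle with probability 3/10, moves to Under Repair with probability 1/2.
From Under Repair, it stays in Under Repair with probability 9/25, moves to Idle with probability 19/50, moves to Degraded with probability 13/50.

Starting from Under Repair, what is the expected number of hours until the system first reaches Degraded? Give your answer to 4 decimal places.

3.7483

Let t(s) be the expected number of hours to first reach Degraded from state s, with t(Degraded) = 0. Conditioning on the first hour:
t(Idle) = 1 + 0.26·t(Idle) + 0.46·t(Under Repair)
t(Under Repair) = 1 + 0.38·t(Idle) + 0.36·t(Under Repair)
Solving: t(Idle) = 3.6814, t(Under Repair) = 3.7483.
Expected hours from Under Repair to Degraded: 3.7483.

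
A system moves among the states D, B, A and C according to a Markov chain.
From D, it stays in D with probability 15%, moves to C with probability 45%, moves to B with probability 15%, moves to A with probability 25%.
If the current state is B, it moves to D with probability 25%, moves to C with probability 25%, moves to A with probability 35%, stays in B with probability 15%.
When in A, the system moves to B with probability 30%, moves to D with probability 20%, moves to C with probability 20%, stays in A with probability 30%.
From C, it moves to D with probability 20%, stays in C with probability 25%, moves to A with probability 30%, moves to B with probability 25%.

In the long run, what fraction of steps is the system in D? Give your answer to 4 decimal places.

0.2011

Let the stationary distribution be π with π = πP and π_1 + π_2 + π_3 + π_4 = 1.
π_1 = 0.15·π_1 + 0.25·π_2 + 0.2·π_3 + 0.2·π_4
π_2 = 0.15·π_1 + 0.15·π_2 + 0.3·π_3 + 0.25·π_4
π_3 = 0.25·π_1 + 0.35·π_2 + 0.3·π_3 + 0.3·π_4
Solving with the normalization constraint gives π = (0.2011, 0.2227, 0.3011, 0.2752).
So the stationary probability of D is 0.2011.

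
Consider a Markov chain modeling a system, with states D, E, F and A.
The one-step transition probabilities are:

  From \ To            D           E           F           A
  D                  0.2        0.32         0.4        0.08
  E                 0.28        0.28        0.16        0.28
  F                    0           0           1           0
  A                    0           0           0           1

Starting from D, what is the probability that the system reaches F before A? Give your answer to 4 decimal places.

Let h(s) be the probability of absorption at F starting from transient state s. Then h(F) = 1 and h(A) = 0. By first-step analysis:
h(D) = 0.2·h(D) + 0.32·h(E) + 0.4·1 + 0.08·0
h(E) = 0.28·h(D) + 0.28·h(E) + 0.16·1 + 0.28·0
Solving: h(D) = 0.6974, h(E) = 0.4934.
Starting from D, the probability is 0.6974.

0.6974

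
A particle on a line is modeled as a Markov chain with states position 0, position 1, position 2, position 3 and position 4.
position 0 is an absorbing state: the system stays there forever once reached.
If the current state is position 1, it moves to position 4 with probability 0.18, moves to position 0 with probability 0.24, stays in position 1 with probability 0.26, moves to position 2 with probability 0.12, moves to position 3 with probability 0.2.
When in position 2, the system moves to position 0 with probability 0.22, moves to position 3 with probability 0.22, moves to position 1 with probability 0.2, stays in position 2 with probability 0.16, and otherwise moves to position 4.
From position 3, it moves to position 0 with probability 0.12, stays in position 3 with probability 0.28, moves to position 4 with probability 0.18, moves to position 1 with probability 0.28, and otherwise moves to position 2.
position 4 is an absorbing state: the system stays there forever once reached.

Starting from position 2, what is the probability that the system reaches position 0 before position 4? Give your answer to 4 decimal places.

0.5140

Let h(s) be the probability of absorption at position 0 starting from transient state s. Then h(position 0) = 1 and h(position 4) = 0. By first-step analysis:
h(position 1) = 0.24·1 + 0.26·h(position 1) + 0.12·h(position 2) + 0.2·h(position 3) + 0.18·0
h(position 2) = 0.22·1 + 0.2·h(position 1) + 0.16·h(position 2) + 0.22·h(position 3) + 0.2·0
h(position 3) = 0.12·1 + 0.28·h(position 1) + 0.14·h(position 2) + 0.28·h(position 3) + 0.18·0
Solving: h(position 1) = 0.5361, h(position 2) = 0.5140, h(position 3) = 0.4751.
Starting from position 2, the probability is 0.5140.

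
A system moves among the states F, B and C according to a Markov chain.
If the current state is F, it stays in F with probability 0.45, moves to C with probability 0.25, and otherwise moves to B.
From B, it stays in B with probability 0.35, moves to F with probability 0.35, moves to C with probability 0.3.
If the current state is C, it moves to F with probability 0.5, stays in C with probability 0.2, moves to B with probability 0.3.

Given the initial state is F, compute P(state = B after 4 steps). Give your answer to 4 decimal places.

Propagate the distribution vector 4 steps from F.
After 0 steps: (1.0000, 0.0000, 0.0000)
After 1 step: (0.4500, 0.3000, 0.2500)
After 2 steps: (0.4325, 0.3150, 0.2525)
After 3 steps: (0.4311, 0.3158, 0.2531)
After 4 steps: (0.4311, 0.3158, 0.2531)
P(in B after 4 steps) = 0.3158

0.3158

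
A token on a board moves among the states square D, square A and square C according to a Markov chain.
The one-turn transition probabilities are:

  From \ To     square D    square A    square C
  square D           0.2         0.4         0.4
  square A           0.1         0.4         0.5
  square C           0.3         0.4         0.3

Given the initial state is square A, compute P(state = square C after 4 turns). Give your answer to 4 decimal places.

Propagate the distribution vector 4 turns from square A.
After 0 turns: (0.0000, 1.0000, 0.0000)
After 1 turn: (0.1000, 0.4000, 0.5000)
After 2 turns: (0.2100, 0.4000, 0.3900)
After 3 turns: (0.1990, 0.4000, 0.4010)
After 4 turns: (0.2001, 0.4000, 0.3999)
P(in square C after 4 turns) = 0.3999

0.3999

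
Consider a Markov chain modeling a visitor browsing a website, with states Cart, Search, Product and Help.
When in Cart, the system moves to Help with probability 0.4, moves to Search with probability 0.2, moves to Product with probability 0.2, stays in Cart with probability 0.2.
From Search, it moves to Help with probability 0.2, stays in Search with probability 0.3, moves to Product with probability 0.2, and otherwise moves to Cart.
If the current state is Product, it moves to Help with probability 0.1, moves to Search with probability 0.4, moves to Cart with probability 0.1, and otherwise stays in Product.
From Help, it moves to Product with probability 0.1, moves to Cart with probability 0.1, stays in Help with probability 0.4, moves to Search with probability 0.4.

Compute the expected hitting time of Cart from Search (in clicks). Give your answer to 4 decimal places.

4.7368

Let t(s) be the expected number of clicks to first reach Cart from state s, with t(Cart) = 0. Conditioning on the first click:
t(Search) = 1 + 0.3·t(Search) + 0.2·t(Product) + 0.2·t(Help)
t(Product) = 1 + 0.4·t(Search) + 0.4·t(Product) + 0.1·t(Help)
t(Help) = 1 + 0.4·t(Search) + 0.1·t(Product) + 0.4·t(Help)
Solving: t(Search) = 4.7368, t(Product) = 5.7895, t(Help) = 5.7895.
Expected clicks from Search to Cart: 4.7368.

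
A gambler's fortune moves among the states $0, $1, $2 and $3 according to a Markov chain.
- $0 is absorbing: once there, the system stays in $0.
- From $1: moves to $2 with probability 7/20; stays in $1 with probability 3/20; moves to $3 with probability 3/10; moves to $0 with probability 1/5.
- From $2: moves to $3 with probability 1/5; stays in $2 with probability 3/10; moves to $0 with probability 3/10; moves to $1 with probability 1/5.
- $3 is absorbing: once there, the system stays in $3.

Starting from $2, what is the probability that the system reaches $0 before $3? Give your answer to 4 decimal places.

Let h(s) be the probability of absorption at $0 starting from transient state s. Then h($0) = 1 and h($3) = 0. By first-step analysis:
h($1) = 0.2·1 + 0.15·h($1) + 0.35·h($2) + 0.3·0
h($2) = 0.3·1 + 0.2·h($1) + 0.3·h($2) + 0.2·0
Solving: h($1) = 0.4667, h($2) = 0.5619.
Starting from $2, the probability is 0.5619.

0.5619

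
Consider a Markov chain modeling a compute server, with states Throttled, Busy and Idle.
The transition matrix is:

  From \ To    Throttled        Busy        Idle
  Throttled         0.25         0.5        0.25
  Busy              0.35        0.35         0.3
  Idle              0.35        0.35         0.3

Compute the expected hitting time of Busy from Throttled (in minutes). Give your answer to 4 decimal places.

2.1714

Let t(s) be the expected number of minutes to first reach Busy from state s, with t(Busy) = 0. Conditioning on the first minute:
t(Throttled) = 1 + 0.25·t(Throttled) + 0.25·t(Idle)
t(Idle) = 1 + 0.35·t(Throttled) + 0.3·t(Idle)
Solving: t(Throttled) = 2.1714, t(Idle) = 2.5143.
Expected minutes from Throttled to Busy: 2.1714.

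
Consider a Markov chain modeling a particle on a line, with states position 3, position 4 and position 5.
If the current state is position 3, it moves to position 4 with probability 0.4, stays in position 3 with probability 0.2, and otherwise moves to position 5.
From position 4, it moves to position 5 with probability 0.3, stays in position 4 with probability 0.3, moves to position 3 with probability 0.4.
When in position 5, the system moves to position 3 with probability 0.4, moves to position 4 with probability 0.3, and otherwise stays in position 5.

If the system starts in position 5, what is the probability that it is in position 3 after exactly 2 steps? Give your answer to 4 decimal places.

Sum over the intermediate state after 1 step:
P = P(position 5→position 3)·P(position 3→position 3) + P(position 5→position 4)·P(position 4→position 3) + P(position 5→position 5)·P(position 5→position 3)
  = 0.4×0.2 + 0.3×0.4 + 0.3×0.4
  = 0.0800 + 0.1200 + 0.1200 = 0.3200

0.3200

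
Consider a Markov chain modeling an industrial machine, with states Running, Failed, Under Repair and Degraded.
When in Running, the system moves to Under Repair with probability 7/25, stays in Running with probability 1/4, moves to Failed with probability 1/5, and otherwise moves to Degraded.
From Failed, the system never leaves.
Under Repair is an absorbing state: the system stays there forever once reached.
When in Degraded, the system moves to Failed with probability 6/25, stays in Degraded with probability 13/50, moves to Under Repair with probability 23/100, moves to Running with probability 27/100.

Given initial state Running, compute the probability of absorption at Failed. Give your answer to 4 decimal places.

Let h(s) be the probability of absorption at Failed starting from transient state s. Then h(Failed) = 1 and h(Under Repair) = 0. By first-step analysis:
h(Running) = 0.25·h(Running) + 0.2·1 + 0.28·0 + 0.27·h(Degraded)
h(Degraded) = 0.27·h(Running) + 0.24·1 + 0.23·0 + 0.26·h(Degraded)
Solving: h(Running) = 0.4414, h(Degraded) = 0.4854.
Starting from Running, the probability is 0.4414.

0.4414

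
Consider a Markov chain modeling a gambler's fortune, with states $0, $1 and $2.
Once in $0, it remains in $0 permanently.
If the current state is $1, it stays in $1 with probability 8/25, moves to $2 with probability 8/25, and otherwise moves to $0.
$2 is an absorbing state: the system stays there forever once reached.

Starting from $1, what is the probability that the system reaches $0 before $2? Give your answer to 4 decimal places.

0.5294

Let h(s) be the probability of absorption at $0 starting from transient state s. Then h($0) = 1 and h($2) = 0. By first-step analysis:
h($1) = 0.36·1 + 0.32·h($1) + 0.32·0
Solving: h($1) = 0.5294.
Starting from $1, the probability is 0.5294.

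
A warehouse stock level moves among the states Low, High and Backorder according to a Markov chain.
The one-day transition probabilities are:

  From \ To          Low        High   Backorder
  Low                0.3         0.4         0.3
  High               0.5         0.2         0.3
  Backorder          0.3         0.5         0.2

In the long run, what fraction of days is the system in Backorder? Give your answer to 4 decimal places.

0.2727

Let the stationary distribution be π with π = πP and π_1 + π_2 + π_3 = 1.
π_1 = 0.3·π_1 + 0.5·π_2 + 0.3·π_3
π_2 = 0.4·π_1 + 0.2·π_2 + 0.5·π_3
Solving with the normalization constraint gives π = (0.3712, 0.3561, 0.2727).
So the stationary probability of Backorder is 0.2727.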